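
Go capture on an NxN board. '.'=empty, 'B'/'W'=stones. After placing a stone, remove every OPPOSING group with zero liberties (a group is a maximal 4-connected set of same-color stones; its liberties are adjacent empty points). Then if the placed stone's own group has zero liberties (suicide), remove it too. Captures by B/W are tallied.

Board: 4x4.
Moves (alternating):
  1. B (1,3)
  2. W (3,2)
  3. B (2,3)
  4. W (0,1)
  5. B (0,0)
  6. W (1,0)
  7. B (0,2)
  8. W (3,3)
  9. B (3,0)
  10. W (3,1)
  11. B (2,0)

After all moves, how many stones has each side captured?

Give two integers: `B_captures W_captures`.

Move 1: B@(1,3) -> caps B=0 W=0
Move 2: W@(3,2) -> caps B=0 W=0
Move 3: B@(2,3) -> caps B=0 W=0
Move 4: W@(0,1) -> caps B=0 W=0
Move 5: B@(0,0) -> caps B=0 W=0
Move 6: W@(1,0) -> caps B=0 W=1
Move 7: B@(0,2) -> caps B=0 W=1
Move 8: W@(3,3) -> caps B=0 W=1
Move 9: B@(3,0) -> caps B=0 W=1
Move 10: W@(3,1) -> caps B=0 W=1
Move 11: B@(2,0) -> caps B=0 W=1

Answer: 0 1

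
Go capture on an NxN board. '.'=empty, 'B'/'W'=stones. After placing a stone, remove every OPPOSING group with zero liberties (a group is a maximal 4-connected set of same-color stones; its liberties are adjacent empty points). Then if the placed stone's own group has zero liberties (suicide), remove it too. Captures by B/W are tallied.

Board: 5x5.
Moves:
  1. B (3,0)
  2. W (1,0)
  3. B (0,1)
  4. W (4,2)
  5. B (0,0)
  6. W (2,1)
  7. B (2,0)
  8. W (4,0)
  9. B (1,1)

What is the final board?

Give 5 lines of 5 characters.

Move 1: B@(3,0) -> caps B=0 W=0
Move 2: W@(1,0) -> caps B=0 W=0
Move 3: B@(0,1) -> caps B=0 W=0
Move 4: W@(4,2) -> caps B=0 W=0
Move 5: B@(0,0) -> caps B=0 W=0
Move 6: W@(2,1) -> caps B=0 W=0
Move 7: B@(2,0) -> caps B=0 W=0
Move 8: W@(4,0) -> caps B=0 W=0
Move 9: B@(1,1) -> caps B=1 W=0

Answer: BB...
.B...
BW...
B....
W.W..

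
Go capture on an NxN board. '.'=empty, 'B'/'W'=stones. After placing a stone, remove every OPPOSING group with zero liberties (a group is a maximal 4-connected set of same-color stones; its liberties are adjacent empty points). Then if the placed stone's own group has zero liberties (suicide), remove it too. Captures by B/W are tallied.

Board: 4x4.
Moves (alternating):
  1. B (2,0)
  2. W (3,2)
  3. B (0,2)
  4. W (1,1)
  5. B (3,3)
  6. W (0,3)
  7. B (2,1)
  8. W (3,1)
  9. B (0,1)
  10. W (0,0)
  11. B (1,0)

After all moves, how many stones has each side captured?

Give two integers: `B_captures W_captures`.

Move 1: B@(2,0) -> caps B=0 W=0
Move 2: W@(3,2) -> caps B=0 W=0
Move 3: B@(0,2) -> caps B=0 W=0
Move 4: W@(1,1) -> caps B=0 W=0
Move 5: B@(3,3) -> caps B=0 W=0
Move 6: W@(0,3) -> caps B=0 W=0
Move 7: B@(2,1) -> caps B=0 W=0
Move 8: W@(3,1) -> caps B=0 W=0
Move 9: B@(0,1) -> caps B=0 W=0
Move 10: W@(0,0) -> caps B=0 W=0
Move 11: B@(1,0) -> caps B=1 W=0

Answer: 1 0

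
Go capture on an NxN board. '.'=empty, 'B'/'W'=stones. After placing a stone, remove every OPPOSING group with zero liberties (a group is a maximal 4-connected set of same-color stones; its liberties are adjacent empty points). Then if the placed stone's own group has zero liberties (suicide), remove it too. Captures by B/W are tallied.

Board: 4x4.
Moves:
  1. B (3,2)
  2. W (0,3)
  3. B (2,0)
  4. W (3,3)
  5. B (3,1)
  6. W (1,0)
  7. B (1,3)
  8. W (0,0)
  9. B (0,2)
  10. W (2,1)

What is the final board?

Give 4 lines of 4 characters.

Move 1: B@(3,2) -> caps B=0 W=0
Move 2: W@(0,3) -> caps B=0 W=0
Move 3: B@(2,0) -> caps B=0 W=0
Move 4: W@(3,3) -> caps B=0 W=0
Move 5: B@(3,1) -> caps B=0 W=0
Move 6: W@(1,0) -> caps B=0 W=0
Move 7: B@(1,3) -> caps B=0 W=0
Move 8: W@(0,0) -> caps B=0 W=0
Move 9: B@(0,2) -> caps B=1 W=0
Move 10: W@(2,1) -> caps B=1 W=0

Answer: W.B.
W..B
BW..
.BBW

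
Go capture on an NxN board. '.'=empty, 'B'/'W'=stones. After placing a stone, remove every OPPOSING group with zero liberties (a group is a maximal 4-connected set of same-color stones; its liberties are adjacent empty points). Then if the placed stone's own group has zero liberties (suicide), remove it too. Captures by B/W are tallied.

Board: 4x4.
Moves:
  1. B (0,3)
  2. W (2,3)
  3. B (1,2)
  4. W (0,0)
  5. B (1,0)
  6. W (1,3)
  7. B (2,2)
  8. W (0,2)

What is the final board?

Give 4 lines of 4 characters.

Move 1: B@(0,3) -> caps B=0 W=0
Move 2: W@(2,3) -> caps B=0 W=0
Move 3: B@(1,2) -> caps B=0 W=0
Move 4: W@(0,0) -> caps B=0 W=0
Move 5: B@(1,0) -> caps B=0 W=0
Move 6: W@(1,3) -> caps B=0 W=0
Move 7: B@(2,2) -> caps B=0 W=0
Move 8: W@(0,2) -> caps B=0 W=1

Answer: W.W.
B.BW
..BW
....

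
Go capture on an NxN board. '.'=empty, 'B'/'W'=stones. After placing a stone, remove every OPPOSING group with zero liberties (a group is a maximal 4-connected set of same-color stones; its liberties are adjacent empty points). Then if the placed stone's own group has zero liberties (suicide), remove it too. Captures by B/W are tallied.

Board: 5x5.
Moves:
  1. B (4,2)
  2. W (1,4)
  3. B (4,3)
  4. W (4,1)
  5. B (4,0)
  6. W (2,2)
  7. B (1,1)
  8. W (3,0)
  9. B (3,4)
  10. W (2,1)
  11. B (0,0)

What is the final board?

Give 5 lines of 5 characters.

Answer: B....
.B..W
.WW..
W...B
.WBB.

Derivation:
Move 1: B@(4,2) -> caps B=0 W=0
Move 2: W@(1,4) -> caps B=0 W=0
Move 3: B@(4,3) -> caps B=0 W=0
Move 4: W@(4,1) -> caps B=0 W=0
Move 5: B@(4,0) -> caps B=0 W=0
Move 6: W@(2,2) -> caps B=0 W=0
Move 7: B@(1,1) -> caps B=0 W=0
Move 8: W@(3,0) -> caps B=0 W=1
Move 9: B@(3,4) -> caps B=0 W=1
Move 10: W@(2,1) -> caps B=0 W=1
Move 11: B@(0,0) -> caps B=0 W=1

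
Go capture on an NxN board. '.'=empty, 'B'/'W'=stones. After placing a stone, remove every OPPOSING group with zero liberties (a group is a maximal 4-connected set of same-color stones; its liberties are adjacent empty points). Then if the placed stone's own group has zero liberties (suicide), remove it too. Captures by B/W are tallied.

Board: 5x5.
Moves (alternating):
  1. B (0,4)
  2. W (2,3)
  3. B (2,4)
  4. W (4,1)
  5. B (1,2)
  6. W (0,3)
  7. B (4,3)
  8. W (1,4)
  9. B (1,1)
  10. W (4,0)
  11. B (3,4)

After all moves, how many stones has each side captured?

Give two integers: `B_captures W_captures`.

Answer: 0 1

Derivation:
Move 1: B@(0,4) -> caps B=0 W=0
Move 2: W@(2,3) -> caps B=0 W=0
Move 3: B@(2,4) -> caps B=0 W=0
Move 4: W@(4,1) -> caps B=0 W=0
Move 5: B@(1,2) -> caps B=0 W=0
Move 6: W@(0,3) -> caps B=0 W=0
Move 7: B@(4,3) -> caps B=0 W=0
Move 8: W@(1,4) -> caps B=0 W=1
Move 9: B@(1,1) -> caps B=0 W=1
Move 10: W@(4,0) -> caps B=0 W=1
Move 11: B@(3,4) -> caps B=0 W=1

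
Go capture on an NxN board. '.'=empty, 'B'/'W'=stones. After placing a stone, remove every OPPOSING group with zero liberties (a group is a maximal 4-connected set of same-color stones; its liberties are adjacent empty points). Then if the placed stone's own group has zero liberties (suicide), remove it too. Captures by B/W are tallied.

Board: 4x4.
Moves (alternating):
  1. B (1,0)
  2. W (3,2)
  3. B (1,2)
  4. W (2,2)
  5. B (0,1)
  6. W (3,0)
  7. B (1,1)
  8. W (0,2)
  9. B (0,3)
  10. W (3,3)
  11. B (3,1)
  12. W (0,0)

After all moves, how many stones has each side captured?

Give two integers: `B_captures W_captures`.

Move 1: B@(1,0) -> caps B=0 W=0
Move 2: W@(3,2) -> caps B=0 W=0
Move 3: B@(1,2) -> caps B=0 W=0
Move 4: W@(2,2) -> caps B=0 W=0
Move 5: B@(0,1) -> caps B=0 W=0
Move 6: W@(3,0) -> caps B=0 W=0
Move 7: B@(1,1) -> caps B=0 W=0
Move 8: W@(0,2) -> caps B=0 W=0
Move 9: B@(0,3) -> caps B=1 W=0
Move 10: W@(3,3) -> caps B=1 W=0
Move 11: B@(3,1) -> caps B=1 W=0
Move 12: W@(0,0) -> caps B=1 W=0

Answer: 1 0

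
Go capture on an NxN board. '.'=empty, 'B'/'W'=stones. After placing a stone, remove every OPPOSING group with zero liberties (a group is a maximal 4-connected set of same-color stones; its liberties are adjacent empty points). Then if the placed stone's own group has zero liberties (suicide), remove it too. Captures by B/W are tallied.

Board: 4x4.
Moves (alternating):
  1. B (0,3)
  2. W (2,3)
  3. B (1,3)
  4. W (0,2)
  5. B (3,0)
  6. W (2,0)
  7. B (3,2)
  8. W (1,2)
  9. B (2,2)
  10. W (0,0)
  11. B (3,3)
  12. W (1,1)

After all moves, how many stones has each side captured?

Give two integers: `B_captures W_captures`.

Move 1: B@(0,3) -> caps B=0 W=0
Move 2: W@(2,3) -> caps B=0 W=0
Move 3: B@(1,3) -> caps B=0 W=0
Move 4: W@(0,2) -> caps B=0 W=0
Move 5: B@(3,0) -> caps B=0 W=0
Move 6: W@(2,0) -> caps B=0 W=0
Move 7: B@(3,2) -> caps B=0 W=0
Move 8: W@(1,2) -> caps B=0 W=2
Move 9: B@(2,2) -> caps B=0 W=2
Move 10: W@(0,0) -> caps B=0 W=2
Move 11: B@(3,3) -> caps B=0 W=2
Move 12: W@(1,1) -> caps B=0 W=2

Answer: 0 2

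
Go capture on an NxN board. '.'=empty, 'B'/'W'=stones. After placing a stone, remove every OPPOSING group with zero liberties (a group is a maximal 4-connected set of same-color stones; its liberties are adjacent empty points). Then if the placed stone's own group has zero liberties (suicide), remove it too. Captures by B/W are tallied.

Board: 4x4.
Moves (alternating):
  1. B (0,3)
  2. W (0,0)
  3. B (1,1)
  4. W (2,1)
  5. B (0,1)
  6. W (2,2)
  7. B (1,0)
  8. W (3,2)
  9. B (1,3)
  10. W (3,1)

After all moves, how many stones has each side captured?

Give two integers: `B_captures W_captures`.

Answer: 1 0

Derivation:
Move 1: B@(0,3) -> caps B=0 W=0
Move 2: W@(0,0) -> caps B=0 W=0
Move 3: B@(1,1) -> caps B=0 W=0
Move 4: W@(2,1) -> caps B=0 W=0
Move 5: B@(0,1) -> caps B=0 W=0
Move 6: W@(2,2) -> caps B=0 W=0
Move 7: B@(1,0) -> caps B=1 W=0
Move 8: W@(3,2) -> caps B=1 W=0
Move 9: B@(1,3) -> caps B=1 W=0
Move 10: W@(3,1) -> caps B=1 W=0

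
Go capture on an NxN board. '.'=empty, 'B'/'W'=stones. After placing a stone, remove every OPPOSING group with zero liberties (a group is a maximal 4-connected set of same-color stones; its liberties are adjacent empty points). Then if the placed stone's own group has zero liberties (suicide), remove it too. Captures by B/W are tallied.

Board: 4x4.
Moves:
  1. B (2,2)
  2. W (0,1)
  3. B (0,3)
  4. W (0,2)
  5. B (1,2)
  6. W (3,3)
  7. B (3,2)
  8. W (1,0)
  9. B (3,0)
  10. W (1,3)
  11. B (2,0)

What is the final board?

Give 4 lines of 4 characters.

Move 1: B@(2,2) -> caps B=0 W=0
Move 2: W@(0,1) -> caps B=0 W=0
Move 3: B@(0,3) -> caps B=0 W=0
Move 4: W@(0,2) -> caps B=0 W=0
Move 5: B@(1,2) -> caps B=0 W=0
Move 6: W@(3,3) -> caps B=0 W=0
Move 7: B@(3,2) -> caps B=0 W=0
Move 8: W@(1,0) -> caps B=0 W=0
Move 9: B@(3,0) -> caps B=0 W=0
Move 10: W@(1,3) -> caps B=0 W=1
Move 11: B@(2,0) -> caps B=0 W=1

Answer: .WW.
W.BW
B.B.
B.BW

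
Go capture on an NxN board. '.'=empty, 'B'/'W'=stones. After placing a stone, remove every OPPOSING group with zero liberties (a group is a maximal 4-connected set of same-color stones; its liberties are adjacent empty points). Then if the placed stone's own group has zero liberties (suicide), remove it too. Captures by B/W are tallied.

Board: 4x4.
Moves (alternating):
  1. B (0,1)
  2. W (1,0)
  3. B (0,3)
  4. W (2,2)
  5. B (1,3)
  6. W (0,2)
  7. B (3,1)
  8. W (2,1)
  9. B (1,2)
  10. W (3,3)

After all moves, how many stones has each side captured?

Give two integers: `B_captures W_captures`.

Move 1: B@(0,1) -> caps B=0 W=0
Move 2: W@(1,0) -> caps B=0 W=0
Move 3: B@(0,3) -> caps B=0 W=0
Move 4: W@(2,2) -> caps B=0 W=0
Move 5: B@(1,3) -> caps B=0 W=0
Move 6: W@(0,2) -> caps B=0 W=0
Move 7: B@(3,1) -> caps B=0 W=0
Move 8: W@(2,1) -> caps B=0 W=0
Move 9: B@(1,2) -> caps B=1 W=0
Move 10: W@(3,3) -> caps B=1 W=0

Answer: 1 0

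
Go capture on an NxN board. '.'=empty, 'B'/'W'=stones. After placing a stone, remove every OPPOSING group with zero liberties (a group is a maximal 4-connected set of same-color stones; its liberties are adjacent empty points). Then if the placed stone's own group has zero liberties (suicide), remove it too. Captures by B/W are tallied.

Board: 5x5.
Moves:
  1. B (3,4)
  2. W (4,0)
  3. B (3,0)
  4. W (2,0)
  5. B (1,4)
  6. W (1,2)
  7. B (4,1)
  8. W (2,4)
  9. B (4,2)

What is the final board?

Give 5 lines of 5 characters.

Move 1: B@(3,4) -> caps B=0 W=0
Move 2: W@(4,0) -> caps B=0 W=0
Move 3: B@(3,0) -> caps B=0 W=0
Move 4: W@(2,0) -> caps B=0 W=0
Move 5: B@(1,4) -> caps B=0 W=0
Move 6: W@(1,2) -> caps B=0 W=0
Move 7: B@(4,1) -> caps B=1 W=0
Move 8: W@(2,4) -> caps B=1 W=0
Move 9: B@(4,2) -> caps B=1 W=0

Answer: .....
..W.B
W...W
B...B
.BB..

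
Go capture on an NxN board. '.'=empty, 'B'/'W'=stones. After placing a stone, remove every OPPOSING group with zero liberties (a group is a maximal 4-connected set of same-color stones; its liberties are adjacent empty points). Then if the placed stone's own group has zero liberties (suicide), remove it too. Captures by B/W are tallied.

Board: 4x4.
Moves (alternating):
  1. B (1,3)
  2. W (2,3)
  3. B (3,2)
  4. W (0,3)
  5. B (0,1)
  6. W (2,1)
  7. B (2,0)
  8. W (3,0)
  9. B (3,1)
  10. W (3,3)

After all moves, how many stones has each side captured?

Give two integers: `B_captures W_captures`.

Move 1: B@(1,3) -> caps B=0 W=0
Move 2: W@(2,3) -> caps B=0 W=0
Move 3: B@(3,2) -> caps B=0 W=0
Move 4: W@(0,3) -> caps B=0 W=0
Move 5: B@(0,1) -> caps B=0 W=0
Move 6: W@(2,1) -> caps B=0 W=0
Move 7: B@(2,0) -> caps B=0 W=0
Move 8: W@(3,0) -> caps B=0 W=0
Move 9: B@(3,1) -> caps B=1 W=0
Move 10: W@(3,3) -> caps B=1 W=0

Answer: 1 0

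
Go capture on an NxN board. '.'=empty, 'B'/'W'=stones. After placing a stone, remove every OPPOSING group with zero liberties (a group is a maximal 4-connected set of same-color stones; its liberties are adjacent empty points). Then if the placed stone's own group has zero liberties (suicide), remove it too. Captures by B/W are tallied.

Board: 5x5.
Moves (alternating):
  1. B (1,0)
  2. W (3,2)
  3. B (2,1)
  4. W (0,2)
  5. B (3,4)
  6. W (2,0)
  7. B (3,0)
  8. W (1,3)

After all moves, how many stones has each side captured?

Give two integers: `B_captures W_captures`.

Move 1: B@(1,0) -> caps B=0 W=0
Move 2: W@(3,2) -> caps B=0 W=0
Move 3: B@(2,1) -> caps B=0 W=0
Move 4: W@(0,2) -> caps B=0 W=0
Move 5: B@(3,4) -> caps B=0 W=0
Move 6: W@(2,0) -> caps B=0 W=0
Move 7: B@(3,0) -> caps B=1 W=0
Move 8: W@(1,3) -> caps B=1 W=0

Answer: 1 0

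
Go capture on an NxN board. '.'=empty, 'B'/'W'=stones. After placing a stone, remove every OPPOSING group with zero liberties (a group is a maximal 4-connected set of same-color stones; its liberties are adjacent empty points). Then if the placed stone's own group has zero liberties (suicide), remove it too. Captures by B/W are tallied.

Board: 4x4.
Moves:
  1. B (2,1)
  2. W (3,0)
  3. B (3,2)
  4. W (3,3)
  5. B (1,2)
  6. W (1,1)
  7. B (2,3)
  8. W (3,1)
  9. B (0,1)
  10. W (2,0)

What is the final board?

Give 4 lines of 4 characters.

Answer: .B..
.WB.
WB.B
WWB.

Derivation:
Move 1: B@(2,1) -> caps B=0 W=0
Move 2: W@(3,0) -> caps B=0 W=0
Move 3: B@(3,2) -> caps B=0 W=0
Move 4: W@(3,3) -> caps B=0 W=0
Move 5: B@(1,2) -> caps B=0 W=0
Move 6: W@(1,1) -> caps B=0 W=0
Move 7: B@(2,3) -> caps B=1 W=0
Move 8: W@(3,1) -> caps B=1 W=0
Move 9: B@(0,1) -> caps B=1 W=0
Move 10: W@(2,0) -> caps B=1 W=0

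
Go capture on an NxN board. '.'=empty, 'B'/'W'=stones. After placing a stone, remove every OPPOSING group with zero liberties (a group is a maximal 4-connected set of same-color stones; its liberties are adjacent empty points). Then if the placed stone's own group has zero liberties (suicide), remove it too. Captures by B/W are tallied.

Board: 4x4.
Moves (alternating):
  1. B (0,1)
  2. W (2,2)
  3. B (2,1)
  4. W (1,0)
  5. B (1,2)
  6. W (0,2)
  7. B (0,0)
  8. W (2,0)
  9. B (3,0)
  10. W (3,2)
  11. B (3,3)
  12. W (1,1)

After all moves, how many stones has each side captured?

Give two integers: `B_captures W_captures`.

Answer: 0 2

Derivation:
Move 1: B@(0,1) -> caps B=0 W=0
Move 2: W@(2,2) -> caps B=0 W=0
Move 3: B@(2,1) -> caps B=0 W=0
Move 4: W@(1,0) -> caps B=0 W=0
Move 5: B@(1,2) -> caps B=0 W=0
Move 6: W@(0,2) -> caps B=0 W=0
Move 7: B@(0,0) -> caps B=0 W=0
Move 8: W@(2,0) -> caps B=0 W=0
Move 9: B@(3,0) -> caps B=0 W=0
Move 10: W@(3,2) -> caps B=0 W=0
Move 11: B@(3,3) -> caps B=0 W=0
Move 12: W@(1,1) -> caps B=0 W=2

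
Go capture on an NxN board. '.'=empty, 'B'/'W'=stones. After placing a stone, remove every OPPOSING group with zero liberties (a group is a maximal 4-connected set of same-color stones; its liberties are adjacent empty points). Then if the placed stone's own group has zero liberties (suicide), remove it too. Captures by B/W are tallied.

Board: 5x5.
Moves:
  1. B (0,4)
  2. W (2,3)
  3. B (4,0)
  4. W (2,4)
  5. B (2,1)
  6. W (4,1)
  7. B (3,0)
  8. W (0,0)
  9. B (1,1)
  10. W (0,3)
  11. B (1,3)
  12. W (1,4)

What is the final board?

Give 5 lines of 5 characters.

Answer: W..W.
.B.BW
.B.WW
B....
BW...

Derivation:
Move 1: B@(0,4) -> caps B=0 W=0
Move 2: W@(2,3) -> caps B=0 W=0
Move 3: B@(4,0) -> caps B=0 W=0
Move 4: W@(2,4) -> caps B=0 W=0
Move 5: B@(2,1) -> caps B=0 W=0
Move 6: W@(4,1) -> caps B=0 W=0
Move 7: B@(3,0) -> caps B=0 W=0
Move 8: W@(0,0) -> caps B=0 W=0
Move 9: B@(1,1) -> caps B=0 W=0
Move 10: W@(0,3) -> caps B=0 W=0
Move 11: B@(1,3) -> caps B=0 W=0
Move 12: W@(1,4) -> caps B=0 W=1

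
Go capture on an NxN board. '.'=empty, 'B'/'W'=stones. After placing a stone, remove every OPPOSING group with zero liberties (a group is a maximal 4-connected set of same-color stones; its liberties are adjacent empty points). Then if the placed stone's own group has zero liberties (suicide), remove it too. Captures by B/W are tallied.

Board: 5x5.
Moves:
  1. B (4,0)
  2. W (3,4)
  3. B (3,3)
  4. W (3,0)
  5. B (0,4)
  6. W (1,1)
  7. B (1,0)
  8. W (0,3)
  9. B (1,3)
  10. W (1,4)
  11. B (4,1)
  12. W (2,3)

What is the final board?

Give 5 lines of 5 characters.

Move 1: B@(4,0) -> caps B=0 W=0
Move 2: W@(3,4) -> caps B=0 W=0
Move 3: B@(3,3) -> caps B=0 W=0
Move 4: W@(3,0) -> caps B=0 W=0
Move 5: B@(0,4) -> caps B=0 W=0
Move 6: W@(1,1) -> caps B=0 W=0
Move 7: B@(1,0) -> caps B=0 W=0
Move 8: W@(0,3) -> caps B=0 W=0
Move 9: B@(1,3) -> caps B=0 W=0
Move 10: W@(1,4) -> caps B=0 W=1
Move 11: B@(4,1) -> caps B=0 W=1
Move 12: W@(2,3) -> caps B=0 W=1

Answer: ...W.
BW.BW
...W.
W..BW
BB...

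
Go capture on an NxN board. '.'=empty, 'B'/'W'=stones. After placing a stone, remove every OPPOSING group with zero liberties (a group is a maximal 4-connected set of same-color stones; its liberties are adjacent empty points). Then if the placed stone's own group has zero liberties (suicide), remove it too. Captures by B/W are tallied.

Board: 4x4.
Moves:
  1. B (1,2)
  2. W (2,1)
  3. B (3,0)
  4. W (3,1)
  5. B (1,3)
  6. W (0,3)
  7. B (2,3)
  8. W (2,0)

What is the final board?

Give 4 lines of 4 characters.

Answer: ...W
..BB
WW.B
.W..

Derivation:
Move 1: B@(1,2) -> caps B=0 W=0
Move 2: W@(2,1) -> caps B=0 W=0
Move 3: B@(3,0) -> caps B=0 W=0
Move 4: W@(3,1) -> caps B=0 W=0
Move 5: B@(1,3) -> caps B=0 W=0
Move 6: W@(0,3) -> caps B=0 W=0
Move 7: B@(2,3) -> caps B=0 W=0
Move 8: W@(2,0) -> caps B=0 W=1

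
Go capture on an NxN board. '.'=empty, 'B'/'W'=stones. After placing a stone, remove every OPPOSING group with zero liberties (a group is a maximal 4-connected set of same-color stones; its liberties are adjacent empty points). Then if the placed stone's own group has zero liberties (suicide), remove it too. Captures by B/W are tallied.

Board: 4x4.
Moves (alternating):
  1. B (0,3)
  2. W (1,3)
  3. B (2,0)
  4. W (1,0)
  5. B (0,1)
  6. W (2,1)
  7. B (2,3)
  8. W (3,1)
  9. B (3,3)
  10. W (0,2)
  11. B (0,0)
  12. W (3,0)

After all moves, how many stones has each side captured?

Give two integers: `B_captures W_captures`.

Move 1: B@(0,3) -> caps B=0 W=0
Move 2: W@(1,3) -> caps B=0 W=0
Move 3: B@(2,0) -> caps B=0 W=0
Move 4: W@(1,0) -> caps B=0 W=0
Move 5: B@(0,1) -> caps B=0 W=0
Move 6: W@(2,1) -> caps B=0 W=0
Move 7: B@(2,3) -> caps B=0 W=0
Move 8: W@(3,1) -> caps B=0 W=0
Move 9: B@(3,3) -> caps B=0 W=0
Move 10: W@(0,2) -> caps B=0 W=1
Move 11: B@(0,0) -> caps B=0 W=1
Move 12: W@(3,0) -> caps B=0 W=2

Answer: 0 2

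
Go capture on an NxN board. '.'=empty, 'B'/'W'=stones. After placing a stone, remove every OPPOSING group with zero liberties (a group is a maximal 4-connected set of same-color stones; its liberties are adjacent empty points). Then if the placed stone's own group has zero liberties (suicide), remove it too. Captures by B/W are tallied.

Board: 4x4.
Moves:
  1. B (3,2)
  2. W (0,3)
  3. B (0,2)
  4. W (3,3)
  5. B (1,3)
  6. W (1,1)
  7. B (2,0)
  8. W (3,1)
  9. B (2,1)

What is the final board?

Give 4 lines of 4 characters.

Answer: ..B.
.W.B
BB..
.WBW

Derivation:
Move 1: B@(3,2) -> caps B=0 W=0
Move 2: W@(0,3) -> caps B=0 W=0
Move 3: B@(0,2) -> caps B=0 W=0
Move 4: W@(3,3) -> caps B=0 W=0
Move 5: B@(1,3) -> caps B=1 W=0
Move 6: W@(1,1) -> caps B=1 W=0
Move 7: B@(2,0) -> caps B=1 W=0
Move 8: W@(3,1) -> caps B=1 W=0
Move 9: B@(2,1) -> caps B=1 W=0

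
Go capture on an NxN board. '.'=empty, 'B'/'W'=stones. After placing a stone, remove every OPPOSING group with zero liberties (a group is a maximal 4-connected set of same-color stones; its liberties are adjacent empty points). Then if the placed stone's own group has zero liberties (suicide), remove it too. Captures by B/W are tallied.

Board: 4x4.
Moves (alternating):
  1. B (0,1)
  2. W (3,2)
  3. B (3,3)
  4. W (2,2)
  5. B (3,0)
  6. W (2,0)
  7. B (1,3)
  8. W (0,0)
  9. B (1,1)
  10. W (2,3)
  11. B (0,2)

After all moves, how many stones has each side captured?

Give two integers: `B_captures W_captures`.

Move 1: B@(0,1) -> caps B=0 W=0
Move 2: W@(3,2) -> caps B=0 W=0
Move 3: B@(3,3) -> caps B=0 W=0
Move 4: W@(2,2) -> caps B=0 W=0
Move 5: B@(3,0) -> caps B=0 W=0
Move 6: W@(2,0) -> caps B=0 W=0
Move 7: B@(1,3) -> caps B=0 W=0
Move 8: W@(0,0) -> caps B=0 W=0
Move 9: B@(1,1) -> caps B=0 W=0
Move 10: W@(2,3) -> caps B=0 W=1
Move 11: B@(0,2) -> caps B=0 W=1

Answer: 0 1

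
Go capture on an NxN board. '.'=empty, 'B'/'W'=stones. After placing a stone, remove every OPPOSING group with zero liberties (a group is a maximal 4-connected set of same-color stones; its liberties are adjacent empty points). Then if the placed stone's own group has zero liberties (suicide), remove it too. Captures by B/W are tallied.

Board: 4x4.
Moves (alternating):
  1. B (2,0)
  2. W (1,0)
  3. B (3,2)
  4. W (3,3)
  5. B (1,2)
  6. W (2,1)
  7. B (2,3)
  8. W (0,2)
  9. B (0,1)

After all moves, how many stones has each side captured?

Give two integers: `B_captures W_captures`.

Answer: 1 0

Derivation:
Move 1: B@(2,0) -> caps B=0 W=0
Move 2: W@(1,0) -> caps B=0 W=0
Move 3: B@(3,2) -> caps B=0 W=0
Move 4: W@(3,3) -> caps B=0 W=0
Move 5: B@(1,2) -> caps B=0 W=0
Move 6: W@(2,1) -> caps B=0 W=0
Move 7: B@(2,3) -> caps B=1 W=0
Move 8: W@(0,2) -> caps B=1 W=0
Move 9: B@(0,1) -> caps B=1 W=0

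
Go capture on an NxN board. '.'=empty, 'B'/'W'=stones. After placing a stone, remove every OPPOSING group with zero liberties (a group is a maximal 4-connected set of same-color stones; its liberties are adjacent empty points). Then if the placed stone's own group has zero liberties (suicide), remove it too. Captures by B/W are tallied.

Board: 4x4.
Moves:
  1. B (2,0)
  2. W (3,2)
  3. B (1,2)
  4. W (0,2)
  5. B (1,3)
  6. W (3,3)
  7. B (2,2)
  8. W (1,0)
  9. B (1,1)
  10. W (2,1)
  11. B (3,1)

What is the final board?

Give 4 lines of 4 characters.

Answer: ..W.
WBBB
B.B.
.BWW

Derivation:
Move 1: B@(2,0) -> caps B=0 W=0
Move 2: W@(3,2) -> caps B=0 W=0
Move 3: B@(1,2) -> caps B=0 W=0
Move 4: W@(0,2) -> caps B=0 W=0
Move 5: B@(1,3) -> caps B=0 W=0
Move 6: W@(3,3) -> caps B=0 W=0
Move 7: B@(2,2) -> caps B=0 W=0
Move 8: W@(1,0) -> caps B=0 W=0
Move 9: B@(1,1) -> caps B=0 W=0
Move 10: W@(2,1) -> caps B=0 W=0
Move 11: B@(3,1) -> caps B=1 W=0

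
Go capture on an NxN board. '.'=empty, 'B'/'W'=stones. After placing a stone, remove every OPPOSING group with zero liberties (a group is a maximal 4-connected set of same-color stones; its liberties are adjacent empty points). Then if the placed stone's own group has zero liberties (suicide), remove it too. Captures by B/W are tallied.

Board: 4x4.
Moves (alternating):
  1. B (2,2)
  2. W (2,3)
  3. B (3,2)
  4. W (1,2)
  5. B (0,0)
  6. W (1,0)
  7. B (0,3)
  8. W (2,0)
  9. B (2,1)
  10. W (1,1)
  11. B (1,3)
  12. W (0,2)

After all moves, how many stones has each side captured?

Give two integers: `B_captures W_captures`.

Move 1: B@(2,2) -> caps B=0 W=0
Move 2: W@(2,3) -> caps B=0 W=0
Move 3: B@(3,2) -> caps B=0 W=0
Move 4: W@(1,2) -> caps B=0 W=0
Move 5: B@(0,0) -> caps B=0 W=0
Move 6: W@(1,0) -> caps B=0 W=0
Move 7: B@(0,3) -> caps B=0 W=0
Move 8: W@(2,0) -> caps B=0 W=0
Move 9: B@(2,1) -> caps B=0 W=0
Move 10: W@(1,1) -> caps B=0 W=0
Move 11: B@(1,3) -> caps B=0 W=0
Move 12: W@(0,2) -> caps B=0 W=2

Answer: 0 2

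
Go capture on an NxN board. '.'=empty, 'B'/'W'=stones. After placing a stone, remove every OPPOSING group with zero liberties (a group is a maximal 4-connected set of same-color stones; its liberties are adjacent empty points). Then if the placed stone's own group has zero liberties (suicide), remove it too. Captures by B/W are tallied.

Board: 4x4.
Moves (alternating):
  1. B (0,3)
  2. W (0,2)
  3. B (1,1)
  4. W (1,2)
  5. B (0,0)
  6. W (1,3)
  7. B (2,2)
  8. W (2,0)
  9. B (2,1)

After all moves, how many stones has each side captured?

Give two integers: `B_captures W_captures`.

Answer: 0 1

Derivation:
Move 1: B@(0,3) -> caps B=0 W=0
Move 2: W@(0,2) -> caps B=0 W=0
Move 3: B@(1,1) -> caps B=0 W=0
Move 4: W@(1,2) -> caps B=0 W=0
Move 5: B@(0,0) -> caps B=0 W=0
Move 6: W@(1,3) -> caps B=0 W=1
Move 7: B@(2,2) -> caps B=0 W=1
Move 8: W@(2,0) -> caps B=0 W=1
Move 9: B@(2,1) -> caps B=0 W=1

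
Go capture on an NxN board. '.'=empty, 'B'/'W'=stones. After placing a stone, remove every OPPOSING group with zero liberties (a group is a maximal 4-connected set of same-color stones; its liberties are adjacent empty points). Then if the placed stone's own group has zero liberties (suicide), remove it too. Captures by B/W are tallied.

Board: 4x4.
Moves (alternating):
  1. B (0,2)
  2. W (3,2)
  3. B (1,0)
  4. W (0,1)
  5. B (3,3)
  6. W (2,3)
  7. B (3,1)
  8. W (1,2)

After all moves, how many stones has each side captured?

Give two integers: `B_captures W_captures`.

Move 1: B@(0,2) -> caps B=0 W=0
Move 2: W@(3,2) -> caps B=0 W=0
Move 3: B@(1,0) -> caps B=0 W=0
Move 4: W@(0,1) -> caps B=0 W=0
Move 5: B@(3,3) -> caps B=0 W=0
Move 6: W@(2,3) -> caps B=0 W=1
Move 7: B@(3,1) -> caps B=0 W=1
Move 8: W@(1,2) -> caps B=0 W=1

Answer: 0 1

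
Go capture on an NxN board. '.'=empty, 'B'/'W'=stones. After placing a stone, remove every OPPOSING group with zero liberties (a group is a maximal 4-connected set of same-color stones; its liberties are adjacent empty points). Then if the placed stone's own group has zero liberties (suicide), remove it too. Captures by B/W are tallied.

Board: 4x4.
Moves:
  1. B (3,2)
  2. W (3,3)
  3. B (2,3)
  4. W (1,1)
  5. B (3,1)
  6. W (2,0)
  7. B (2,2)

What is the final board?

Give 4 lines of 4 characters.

Answer: ....
.W..
W.BB
.BB.

Derivation:
Move 1: B@(3,2) -> caps B=0 W=0
Move 2: W@(3,3) -> caps B=0 W=0
Move 3: B@(2,3) -> caps B=1 W=0
Move 4: W@(1,1) -> caps B=1 W=0
Move 5: B@(3,1) -> caps B=1 W=0
Move 6: W@(2,0) -> caps B=1 W=0
Move 7: B@(2,2) -> caps B=1 W=0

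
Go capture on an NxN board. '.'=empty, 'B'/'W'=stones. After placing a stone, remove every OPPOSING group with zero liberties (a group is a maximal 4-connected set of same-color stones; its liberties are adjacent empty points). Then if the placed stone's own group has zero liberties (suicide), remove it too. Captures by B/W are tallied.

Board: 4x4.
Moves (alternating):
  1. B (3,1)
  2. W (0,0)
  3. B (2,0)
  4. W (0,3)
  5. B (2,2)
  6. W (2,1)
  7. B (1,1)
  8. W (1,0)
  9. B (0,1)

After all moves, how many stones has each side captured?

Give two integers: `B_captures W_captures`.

Move 1: B@(3,1) -> caps B=0 W=0
Move 2: W@(0,0) -> caps B=0 W=0
Move 3: B@(2,0) -> caps B=0 W=0
Move 4: W@(0,3) -> caps B=0 W=0
Move 5: B@(2,2) -> caps B=0 W=0
Move 6: W@(2,1) -> caps B=0 W=0
Move 7: B@(1,1) -> caps B=1 W=0
Move 8: W@(1,0) -> caps B=1 W=0
Move 9: B@(0,1) -> caps B=3 W=0

Answer: 3 0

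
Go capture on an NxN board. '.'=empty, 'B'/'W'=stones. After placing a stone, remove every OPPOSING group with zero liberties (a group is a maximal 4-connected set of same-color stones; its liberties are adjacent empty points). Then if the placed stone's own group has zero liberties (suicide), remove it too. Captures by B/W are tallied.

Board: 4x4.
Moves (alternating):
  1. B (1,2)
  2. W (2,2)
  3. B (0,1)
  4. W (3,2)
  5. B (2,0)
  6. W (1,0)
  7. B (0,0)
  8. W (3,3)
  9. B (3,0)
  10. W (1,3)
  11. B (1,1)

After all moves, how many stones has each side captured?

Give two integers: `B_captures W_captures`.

Answer: 1 0

Derivation:
Move 1: B@(1,2) -> caps B=0 W=0
Move 2: W@(2,2) -> caps B=0 W=0
Move 3: B@(0,1) -> caps B=0 W=0
Move 4: W@(3,2) -> caps B=0 W=0
Move 5: B@(2,0) -> caps B=0 W=0
Move 6: W@(1,0) -> caps B=0 W=0
Move 7: B@(0,0) -> caps B=0 W=0
Move 8: W@(3,3) -> caps B=0 W=0
Move 9: B@(3,0) -> caps B=0 W=0
Move 10: W@(1,3) -> caps B=0 W=0
Move 11: B@(1,1) -> caps B=1 W=0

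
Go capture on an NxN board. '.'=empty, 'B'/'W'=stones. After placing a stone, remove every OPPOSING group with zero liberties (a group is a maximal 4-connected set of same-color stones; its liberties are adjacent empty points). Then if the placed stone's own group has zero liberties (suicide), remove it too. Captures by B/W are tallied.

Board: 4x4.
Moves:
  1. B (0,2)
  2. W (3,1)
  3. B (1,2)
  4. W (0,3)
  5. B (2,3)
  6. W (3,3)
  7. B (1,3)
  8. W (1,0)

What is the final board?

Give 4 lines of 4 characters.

Answer: ..B.
W.BB
...B
.W.W

Derivation:
Move 1: B@(0,2) -> caps B=0 W=0
Move 2: W@(3,1) -> caps B=0 W=0
Move 3: B@(1,2) -> caps B=0 W=0
Move 4: W@(0,3) -> caps B=0 W=0
Move 5: B@(2,3) -> caps B=0 W=0
Move 6: W@(3,3) -> caps B=0 W=0
Move 7: B@(1,3) -> caps B=1 W=0
Move 8: W@(1,0) -> caps B=1 W=0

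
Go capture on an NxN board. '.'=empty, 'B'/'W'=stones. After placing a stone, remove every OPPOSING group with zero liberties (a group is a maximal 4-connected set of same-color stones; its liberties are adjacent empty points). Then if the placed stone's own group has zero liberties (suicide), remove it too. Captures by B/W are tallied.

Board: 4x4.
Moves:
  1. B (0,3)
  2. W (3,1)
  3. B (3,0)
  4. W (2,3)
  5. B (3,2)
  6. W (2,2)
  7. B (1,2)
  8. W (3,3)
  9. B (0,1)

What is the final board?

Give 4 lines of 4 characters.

Answer: .B.B
..B.
..WW
BW.W

Derivation:
Move 1: B@(0,3) -> caps B=0 W=0
Move 2: W@(3,1) -> caps B=0 W=0
Move 3: B@(3,0) -> caps B=0 W=0
Move 4: W@(2,3) -> caps B=0 W=0
Move 5: B@(3,2) -> caps B=0 W=0
Move 6: W@(2,2) -> caps B=0 W=0
Move 7: B@(1,2) -> caps B=0 W=0
Move 8: W@(3,3) -> caps B=0 W=1
Move 9: B@(0,1) -> caps B=0 W=1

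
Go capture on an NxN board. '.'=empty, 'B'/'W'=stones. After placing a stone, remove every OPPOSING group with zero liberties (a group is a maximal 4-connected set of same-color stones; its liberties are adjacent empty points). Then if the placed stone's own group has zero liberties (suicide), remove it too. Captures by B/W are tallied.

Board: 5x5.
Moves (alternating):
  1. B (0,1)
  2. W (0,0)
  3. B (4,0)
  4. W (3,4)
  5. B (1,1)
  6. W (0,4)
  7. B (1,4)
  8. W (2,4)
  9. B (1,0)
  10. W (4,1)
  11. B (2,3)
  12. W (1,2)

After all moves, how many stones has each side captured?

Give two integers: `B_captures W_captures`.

Answer: 1 0

Derivation:
Move 1: B@(0,1) -> caps B=0 W=0
Move 2: W@(0,0) -> caps B=0 W=0
Move 3: B@(4,0) -> caps B=0 W=0
Move 4: W@(3,4) -> caps B=0 W=0
Move 5: B@(1,1) -> caps B=0 W=0
Move 6: W@(0,4) -> caps B=0 W=0
Move 7: B@(1,4) -> caps B=0 W=0
Move 8: W@(2,4) -> caps B=0 W=0
Move 9: B@(1,0) -> caps B=1 W=0
Move 10: W@(4,1) -> caps B=1 W=0
Move 11: B@(2,3) -> caps B=1 W=0
Move 12: W@(1,2) -> caps B=1 W=0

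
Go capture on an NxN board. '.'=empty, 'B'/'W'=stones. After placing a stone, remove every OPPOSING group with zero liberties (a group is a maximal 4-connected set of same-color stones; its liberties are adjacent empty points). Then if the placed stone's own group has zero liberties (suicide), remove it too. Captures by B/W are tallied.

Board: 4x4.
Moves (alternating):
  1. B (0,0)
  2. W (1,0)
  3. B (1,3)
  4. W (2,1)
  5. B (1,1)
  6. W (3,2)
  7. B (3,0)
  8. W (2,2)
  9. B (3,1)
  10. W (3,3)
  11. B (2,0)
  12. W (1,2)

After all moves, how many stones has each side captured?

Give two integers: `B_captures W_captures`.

Move 1: B@(0,0) -> caps B=0 W=0
Move 2: W@(1,0) -> caps B=0 W=0
Move 3: B@(1,3) -> caps B=0 W=0
Move 4: W@(2,1) -> caps B=0 W=0
Move 5: B@(1,1) -> caps B=0 W=0
Move 6: W@(3,2) -> caps B=0 W=0
Move 7: B@(3,0) -> caps B=0 W=0
Move 8: W@(2,2) -> caps B=0 W=0
Move 9: B@(3,1) -> caps B=0 W=0
Move 10: W@(3,3) -> caps B=0 W=0
Move 11: B@(2,0) -> caps B=1 W=0
Move 12: W@(1,2) -> caps B=1 W=0

Answer: 1 0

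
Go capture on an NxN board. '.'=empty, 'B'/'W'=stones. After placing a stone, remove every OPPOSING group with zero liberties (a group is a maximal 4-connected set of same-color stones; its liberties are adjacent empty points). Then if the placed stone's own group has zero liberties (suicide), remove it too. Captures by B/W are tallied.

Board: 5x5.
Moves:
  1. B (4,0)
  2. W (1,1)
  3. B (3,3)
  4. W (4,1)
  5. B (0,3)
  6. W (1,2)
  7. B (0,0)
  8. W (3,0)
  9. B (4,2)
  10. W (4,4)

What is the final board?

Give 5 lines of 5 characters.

Answer: B..B.
.WW..
.....
W..B.
.WB.W

Derivation:
Move 1: B@(4,0) -> caps B=0 W=0
Move 2: W@(1,1) -> caps B=0 W=0
Move 3: B@(3,3) -> caps B=0 W=0
Move 4: W@(4,1) -> caps B=0 W=0
Move 5: B@(0,3) -> caps B=0 W=0
Move 6: W@(1,2) -> caps B=0 W=0
Move 7: B@(0,0) -> caps B=0 W=0
Move 8: W@(3,0) -> caps B=0 W=1
Move 9: B@(4,2) -> caps B=0 W=1
Move 10: W@(4,4) -> caps B=0 W=1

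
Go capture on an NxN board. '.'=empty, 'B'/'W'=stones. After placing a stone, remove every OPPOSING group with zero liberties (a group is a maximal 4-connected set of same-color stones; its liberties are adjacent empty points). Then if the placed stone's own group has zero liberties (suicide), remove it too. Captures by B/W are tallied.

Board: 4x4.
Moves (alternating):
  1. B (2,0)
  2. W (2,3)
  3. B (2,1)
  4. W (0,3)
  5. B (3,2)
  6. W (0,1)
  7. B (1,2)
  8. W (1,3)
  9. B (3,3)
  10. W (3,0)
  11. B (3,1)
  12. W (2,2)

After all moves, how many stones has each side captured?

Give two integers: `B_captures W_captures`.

Move 1: B@(2,0) -> caps B=0 W=0
Move 2: W@(2,3) -> caps B=0 W=0
Move 3: B@(2,1) -> caps B=0 W=0
Move 4: W@(0,3) -> caps B=0 W=0
Move 5: B@(3,2) -> caps B=0 W=0
Move 6: W@(0,1) -> caps B=0 W=0
Move 7: B@(1,2) -> caps B=0 W=0
Move 8: W@(1,3) -> caps B=0 W=0
Move 9: B@(3,3) -> caps B=0 W=0
Move 10: W@(3,0) -> caps B=0 W=0
Move 11: B@(3,1) -> caps B=1 W=0
Move 12: W@(2,2) -> caps B=1 W=0

Answer: 1 0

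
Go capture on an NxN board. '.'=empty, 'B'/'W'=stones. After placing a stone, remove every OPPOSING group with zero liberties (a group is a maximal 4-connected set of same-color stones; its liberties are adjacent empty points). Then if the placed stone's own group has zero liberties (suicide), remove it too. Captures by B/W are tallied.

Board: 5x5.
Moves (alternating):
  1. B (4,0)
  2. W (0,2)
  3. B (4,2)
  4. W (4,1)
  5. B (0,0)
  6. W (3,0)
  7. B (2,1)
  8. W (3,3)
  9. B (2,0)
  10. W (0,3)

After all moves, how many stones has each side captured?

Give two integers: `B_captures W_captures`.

Move 1: B@(4,0) -> caps B=0 W=0
Move 2: W@(0,2) -> caps B=0 W=0
Move 3: B@(4,2) -> caps B=0 W=0
Move 4: W@(4,1) -> caps B=0 W=0
Move 5: B@(0,0) -> caps B=0 W=0
Move 6: W@(3,0) -> caps B=0 W=1
Move 7: B@(2,1) -> caps B=0 W=1
Move 8: W@(3,3) -> caps B=0 W=1
Move 9: B@(2,0) -> caps B=0 W=1
Move 10: W@(0,3) -> caps B=0 W=1

Answer: 0 1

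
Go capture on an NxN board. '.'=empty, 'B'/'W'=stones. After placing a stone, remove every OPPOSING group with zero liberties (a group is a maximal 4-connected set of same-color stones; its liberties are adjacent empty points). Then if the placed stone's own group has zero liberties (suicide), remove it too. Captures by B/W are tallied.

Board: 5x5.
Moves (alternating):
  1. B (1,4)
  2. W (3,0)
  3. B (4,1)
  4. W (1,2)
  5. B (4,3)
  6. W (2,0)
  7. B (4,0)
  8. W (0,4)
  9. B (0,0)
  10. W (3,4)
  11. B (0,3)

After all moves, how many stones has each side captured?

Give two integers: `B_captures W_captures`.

Move 1: B@(1,4) -> caps B=0 W=0
Move 2: W@(3,0) -> caps B=0 W=0
Move 3: B@(4,1) -> caps B=0 W=0
Move 4: W@(1,2) -> caps B=0 W=0
Move 5: B@(4,3) -> caps B=0 W=0
Move 6: W@(2,0) -> caps B=0 W=0
Move 7: B@(4,0) -> caps B=0 W=0
Move 8: W@(0,4) -> caps B=0 W=0
Move 9: B@(0,0) -> caps B=0 W=0
Move 10: W@(3,4) -> caps B=0 W=0
Move 11: B@(0,3) -> caps B=1 W=0

Answer: 1 0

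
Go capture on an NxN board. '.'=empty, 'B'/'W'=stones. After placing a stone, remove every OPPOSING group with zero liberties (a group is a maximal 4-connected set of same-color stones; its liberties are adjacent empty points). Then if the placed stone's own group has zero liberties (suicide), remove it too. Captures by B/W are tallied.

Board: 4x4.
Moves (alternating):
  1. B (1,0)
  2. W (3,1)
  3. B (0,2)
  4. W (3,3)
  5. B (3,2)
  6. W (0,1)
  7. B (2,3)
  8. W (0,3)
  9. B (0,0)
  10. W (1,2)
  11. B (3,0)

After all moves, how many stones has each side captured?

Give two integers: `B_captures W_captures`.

Move 1: B@(1,0) -> caps B=0 W=0
Move 2: W@(3,1) -> caps B=0 W=0
Move 3: B@(0,2) -> caps B=0 W=0
Move 4: W@(3,3) -> caps B=0 W=0
Move 5: B@(3,2) -> caps B=0 W=0
Move 6: W@(0,1) -> caps B=0 W=0
Move 7: B@(2,3) -> caps B=1 W=0
Move 8: W@(0,3) -> caps B=1 W=0
Move 9: B@(0,0) -> caps B=1 W=0
Move 10: W@(1,2) -> caps B=1 W=1
Move 11: B@(3,0) -> caps B=1 W=1

Answer: 1 1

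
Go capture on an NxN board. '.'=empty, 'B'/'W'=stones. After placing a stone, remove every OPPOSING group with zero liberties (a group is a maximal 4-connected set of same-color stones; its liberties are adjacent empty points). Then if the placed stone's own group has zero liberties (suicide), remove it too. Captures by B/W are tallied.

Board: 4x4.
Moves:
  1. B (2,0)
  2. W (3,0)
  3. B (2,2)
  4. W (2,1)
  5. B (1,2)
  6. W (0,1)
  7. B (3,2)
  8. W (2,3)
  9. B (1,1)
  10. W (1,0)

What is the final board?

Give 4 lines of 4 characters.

Move 1: B@(2,0) -> caps B=0 W=0
Move 2: W@(3,0) -> caps B=0 W=0
Move 3: B@(2,2) -> caps B=0 W=0
Move 4: W@(2,1) -> caps B=0 W=0
Move 5: B@(1,2) -> caps B=0 W=0
Move 6: W@(0,1) -> caps B=0 W=0
Move 7: B@(3,2) -> caps B=0 W=0
Move 8: W@(2,3) -> caps B=0 W=0
Move 9: B@(1,1) -> caps B=0 W=0
Move 10: W@(1,0) -> caps B=0 W=1

Answer: .W..
WBB.
.WBW
W.B.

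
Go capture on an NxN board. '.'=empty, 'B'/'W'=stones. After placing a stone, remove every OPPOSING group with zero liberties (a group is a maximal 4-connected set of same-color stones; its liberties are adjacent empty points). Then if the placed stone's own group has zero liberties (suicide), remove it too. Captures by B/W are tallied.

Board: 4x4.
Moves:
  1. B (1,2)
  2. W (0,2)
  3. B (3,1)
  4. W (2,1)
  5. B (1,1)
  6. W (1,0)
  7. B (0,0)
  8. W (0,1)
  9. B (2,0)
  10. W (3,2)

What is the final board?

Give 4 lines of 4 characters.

Move 1: B@(1,2) -> caps B=0 W=0
Move 2: W@(0,2) -> caps B=0 W=0
Move 3: B@(3,1) -> caps B=0 W=0
Move 4: W@(2,1) -> caps B=0 W=0
Move 5: B@(1,1) -> caps B=0 W=0
Move 6: W@(1,0) -> caps B=0 W=0
Move 7: B@(0,0) -> caps B=0 W=0
Move 8: W@(0,1) -> caps B=0 W=1
Move 9: B@(2,0) -> caps B=0 W=1
Move 10: W@(3,2) -> caps B=0 W=1

Answer: .WW.
WBB.
BW..
.BW.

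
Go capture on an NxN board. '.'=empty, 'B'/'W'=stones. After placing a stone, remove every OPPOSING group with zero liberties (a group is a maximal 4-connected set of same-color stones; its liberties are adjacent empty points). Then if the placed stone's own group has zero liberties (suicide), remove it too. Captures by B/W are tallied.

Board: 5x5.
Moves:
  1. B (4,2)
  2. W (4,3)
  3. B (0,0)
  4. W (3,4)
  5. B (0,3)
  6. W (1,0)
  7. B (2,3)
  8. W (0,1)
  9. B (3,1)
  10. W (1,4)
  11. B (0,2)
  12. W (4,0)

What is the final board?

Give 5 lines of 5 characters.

Answer: .WBB.
W...W
...B.
.B..W
W.BW.

Derivation:
Move 1: B@(4,2) -> caps B=0 W=0
Move 2: W@(4,3) -> caps B=0 W=0
Move 3: B@(0,0) -> caps B=0 W=0
Move 4: W@(3,4) -> caps B=0 W=0
Move 5: B@(0,3) -> caps B=0 W=0
Move 6: W@(1,0) -> caps B=0 W=0
Move 7: B@(2,3) -> caps B=0 W=0
Move 8: W@(0,1) -> caps B=0 W=1
Move 9: B@(3,1) -> caps B=0 W=1
Move 10: W@(1,4) -> caps B=0 W=1
Move 11: B@(0,2) -> caps B=0 W=1
Move 12: W@(4,0) -> caps B=0 W=1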